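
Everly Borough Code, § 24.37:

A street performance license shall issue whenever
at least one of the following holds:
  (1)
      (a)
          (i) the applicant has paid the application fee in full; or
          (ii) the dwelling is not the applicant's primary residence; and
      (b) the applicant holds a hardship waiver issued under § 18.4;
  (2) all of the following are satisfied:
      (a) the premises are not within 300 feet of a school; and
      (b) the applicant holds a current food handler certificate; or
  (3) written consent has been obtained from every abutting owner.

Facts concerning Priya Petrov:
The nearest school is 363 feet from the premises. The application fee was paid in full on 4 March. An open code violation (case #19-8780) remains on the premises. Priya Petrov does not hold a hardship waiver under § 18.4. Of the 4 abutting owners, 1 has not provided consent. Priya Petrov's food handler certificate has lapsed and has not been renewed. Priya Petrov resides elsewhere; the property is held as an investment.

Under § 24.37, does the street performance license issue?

(i) fee paid — satisfied.
(ii) not (primary residence) — holds.
(a): T OR T → true.
(b) hardship waiver — not met.
(1) = T AND F = false.
(a) ≥300 ft from school — satisfied.
(b) food handler cert. — not satisfied.
(2) = T AND F = false.
(3) all abutters consent — not satisfied.
So Overall is not satisfied (F OR F OR F).

No — denied.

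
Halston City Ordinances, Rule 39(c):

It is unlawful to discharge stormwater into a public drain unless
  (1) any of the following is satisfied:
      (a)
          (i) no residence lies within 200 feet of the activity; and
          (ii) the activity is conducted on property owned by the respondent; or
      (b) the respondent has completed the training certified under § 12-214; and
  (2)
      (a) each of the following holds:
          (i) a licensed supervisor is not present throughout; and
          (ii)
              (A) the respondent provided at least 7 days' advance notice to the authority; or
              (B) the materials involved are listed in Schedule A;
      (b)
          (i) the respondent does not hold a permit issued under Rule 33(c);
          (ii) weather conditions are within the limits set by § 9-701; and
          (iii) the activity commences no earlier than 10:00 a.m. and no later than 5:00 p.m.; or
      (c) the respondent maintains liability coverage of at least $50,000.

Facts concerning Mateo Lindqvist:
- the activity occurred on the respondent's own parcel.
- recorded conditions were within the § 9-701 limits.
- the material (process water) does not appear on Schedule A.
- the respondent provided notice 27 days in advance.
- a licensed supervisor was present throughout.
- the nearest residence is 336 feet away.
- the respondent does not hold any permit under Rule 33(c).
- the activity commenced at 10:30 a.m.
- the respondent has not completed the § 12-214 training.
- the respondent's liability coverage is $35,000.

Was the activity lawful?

(i) no residence in 200 ft — satisfied.
(ii) own property — satisfied.
(a): T AND T → true.
(b) training certified — fails.
(1): T OR F → true.
(i) not (supervisor present) — fails.
(A) ≥7 days' notice — holds.
(B) Schedule A material — fails.
(ii): T OR F → true.
So (a) is not satisfied (F AND T).
(i) not (holds permit) — satisfied.
(ii) weather ok — met.
(iii) start within hours — satisfied.
So (b) is satisfied (T AND T AND T).
(c) coverage ≥ $50,000 — fails.
(2): F OR T OR F → true.
Overall: T AND T → true.

Yes — lawful.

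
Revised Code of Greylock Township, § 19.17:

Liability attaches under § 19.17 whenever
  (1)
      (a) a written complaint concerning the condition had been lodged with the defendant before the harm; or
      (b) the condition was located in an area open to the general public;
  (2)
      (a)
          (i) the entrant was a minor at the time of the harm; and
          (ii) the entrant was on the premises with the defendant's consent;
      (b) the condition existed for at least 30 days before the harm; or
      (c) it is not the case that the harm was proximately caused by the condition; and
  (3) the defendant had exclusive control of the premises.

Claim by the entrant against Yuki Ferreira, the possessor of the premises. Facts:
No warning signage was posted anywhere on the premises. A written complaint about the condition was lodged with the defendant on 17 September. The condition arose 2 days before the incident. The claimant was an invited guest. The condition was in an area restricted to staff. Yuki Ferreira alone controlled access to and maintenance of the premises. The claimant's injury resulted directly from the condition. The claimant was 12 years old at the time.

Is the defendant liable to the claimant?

Yes — liable.

(a) complaint lodged — holds.
(b) public area — not satisfied.
(1) = T OR F = true.
(i) entrant a minor — met.
(ii) consent to enter — satisfied.
(a): T AND T → true.
(b) condition ≥30 days old — not met.
(c) not (proximate cause) — fails.
So (2) is satisfied (T OR F OR F).
(3) exclusive control — holds.
Overall: T AND T AND T → true.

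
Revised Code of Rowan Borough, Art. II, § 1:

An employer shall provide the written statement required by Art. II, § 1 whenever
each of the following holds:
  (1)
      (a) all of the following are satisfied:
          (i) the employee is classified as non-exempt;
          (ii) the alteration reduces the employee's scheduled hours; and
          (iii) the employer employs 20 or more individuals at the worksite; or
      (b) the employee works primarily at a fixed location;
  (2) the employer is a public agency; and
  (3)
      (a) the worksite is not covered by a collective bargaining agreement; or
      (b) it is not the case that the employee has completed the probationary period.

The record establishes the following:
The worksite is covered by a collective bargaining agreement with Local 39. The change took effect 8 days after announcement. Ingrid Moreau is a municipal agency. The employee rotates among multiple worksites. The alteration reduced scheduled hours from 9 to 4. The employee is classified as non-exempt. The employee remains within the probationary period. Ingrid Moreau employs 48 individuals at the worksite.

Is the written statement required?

Yes — required.

(i) non-exempt — met.
(ii) hours reduced — met.
(iii) ≥ 20 at site — met.
(a): T AND T AND T → true.
(b) fixed location — not satisfied.
So (1) is satisfied (T OR F).
(2) public agency — holds.
(a) no CBA — fails.
(b) not (past probation) — satisfied.
(3) = F OR T = true.
Overall = T AND T AND T = true.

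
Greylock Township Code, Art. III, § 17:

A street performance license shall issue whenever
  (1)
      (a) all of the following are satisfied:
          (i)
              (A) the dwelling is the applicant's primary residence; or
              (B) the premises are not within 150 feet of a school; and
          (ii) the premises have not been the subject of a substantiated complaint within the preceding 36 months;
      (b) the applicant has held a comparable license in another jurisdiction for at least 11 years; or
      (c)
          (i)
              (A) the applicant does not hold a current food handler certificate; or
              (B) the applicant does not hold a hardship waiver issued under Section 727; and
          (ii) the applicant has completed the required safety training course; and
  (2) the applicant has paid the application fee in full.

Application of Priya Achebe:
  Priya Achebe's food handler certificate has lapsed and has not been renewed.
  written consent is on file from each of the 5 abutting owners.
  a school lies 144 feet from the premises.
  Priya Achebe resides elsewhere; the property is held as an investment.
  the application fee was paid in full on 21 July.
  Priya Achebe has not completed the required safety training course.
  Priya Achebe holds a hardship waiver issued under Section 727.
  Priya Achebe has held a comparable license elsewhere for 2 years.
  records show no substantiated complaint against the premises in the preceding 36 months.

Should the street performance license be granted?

No — denied.

(A) primary residence — not satisfied.
(B) ≥150 ft from school — not satisfied.
So (i) is not satisfied (F OR F).
(ii) no complaint in 36 mo. — holds.
So (a) is not satisfied (F AND T).
(b) prior license ≥ 11 yr — fails.
(A) not (food handler cert.) — holds.
(B) not (hardship waiver) — not satisfied.
(i) = T OR F = true.
(ii) safety training — not satisfied.
(c): T AND F → false.
(1) = F OR F OR F = false.
(2) fee paid — holds.
Overall = F AND T = false.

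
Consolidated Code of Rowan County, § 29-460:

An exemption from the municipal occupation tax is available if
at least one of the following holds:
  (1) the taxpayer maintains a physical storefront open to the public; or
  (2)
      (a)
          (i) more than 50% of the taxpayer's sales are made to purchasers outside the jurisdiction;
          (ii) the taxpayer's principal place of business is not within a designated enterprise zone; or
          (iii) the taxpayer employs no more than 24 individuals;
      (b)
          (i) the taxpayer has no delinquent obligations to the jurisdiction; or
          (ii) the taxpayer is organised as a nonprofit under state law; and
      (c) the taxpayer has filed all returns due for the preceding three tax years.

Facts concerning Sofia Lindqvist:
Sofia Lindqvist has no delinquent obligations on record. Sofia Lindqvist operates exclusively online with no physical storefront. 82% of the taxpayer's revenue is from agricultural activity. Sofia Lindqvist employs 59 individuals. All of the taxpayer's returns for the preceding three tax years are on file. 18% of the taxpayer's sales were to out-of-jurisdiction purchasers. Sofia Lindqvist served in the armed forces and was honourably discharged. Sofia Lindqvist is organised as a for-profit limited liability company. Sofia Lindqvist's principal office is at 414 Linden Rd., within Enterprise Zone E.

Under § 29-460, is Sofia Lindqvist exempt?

(1) has storefront — not met.
(i) >50% out-of-jur. sales — not satisfied.
(ii) not (in enterprise zone) — fails.
(iii) ≤ 24 employees — fails.
(a) = F OR F OR F = false.
(i) no delinquency — met.
(ii) nonprofit — not satisfied.
So (b) is satisfied (T OR F).
(c) returns current — satisfied.
(2): F AND T AND T → false.
So Overall is not satisfied (F OR F).

No — not exempt.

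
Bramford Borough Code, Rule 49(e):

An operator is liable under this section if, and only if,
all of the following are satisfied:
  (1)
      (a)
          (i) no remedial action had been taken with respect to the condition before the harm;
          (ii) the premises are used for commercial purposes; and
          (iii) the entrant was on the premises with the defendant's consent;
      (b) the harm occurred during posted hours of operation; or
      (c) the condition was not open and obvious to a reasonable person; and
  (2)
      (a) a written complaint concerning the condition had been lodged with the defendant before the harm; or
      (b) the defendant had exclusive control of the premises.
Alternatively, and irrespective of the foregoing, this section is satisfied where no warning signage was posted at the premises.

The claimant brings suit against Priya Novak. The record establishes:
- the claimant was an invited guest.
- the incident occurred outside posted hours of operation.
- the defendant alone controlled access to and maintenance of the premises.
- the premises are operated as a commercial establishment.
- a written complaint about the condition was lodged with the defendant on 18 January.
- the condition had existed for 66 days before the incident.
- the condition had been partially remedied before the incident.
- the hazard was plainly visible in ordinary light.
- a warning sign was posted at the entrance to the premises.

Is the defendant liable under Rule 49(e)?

No — not liable.

(i) no remedial action — not satisfied.
(ii) commercial use — holds.
(iii) consent to enter — satisfied.
(a) = F AND T AND T = false.
(b) during posted hours — not met.
(c) not open/obvious — not satisfied.
So (1) is not satisfied (F OR F OR F).
(a) complaint lodged — satisfied.
(b) exclusive control — holds.
So (2) is satisfied (T OR T).
Overall = F AND T = false.
Exception (no signage posted) — not satisfied.
Result: main false OR exception false → false.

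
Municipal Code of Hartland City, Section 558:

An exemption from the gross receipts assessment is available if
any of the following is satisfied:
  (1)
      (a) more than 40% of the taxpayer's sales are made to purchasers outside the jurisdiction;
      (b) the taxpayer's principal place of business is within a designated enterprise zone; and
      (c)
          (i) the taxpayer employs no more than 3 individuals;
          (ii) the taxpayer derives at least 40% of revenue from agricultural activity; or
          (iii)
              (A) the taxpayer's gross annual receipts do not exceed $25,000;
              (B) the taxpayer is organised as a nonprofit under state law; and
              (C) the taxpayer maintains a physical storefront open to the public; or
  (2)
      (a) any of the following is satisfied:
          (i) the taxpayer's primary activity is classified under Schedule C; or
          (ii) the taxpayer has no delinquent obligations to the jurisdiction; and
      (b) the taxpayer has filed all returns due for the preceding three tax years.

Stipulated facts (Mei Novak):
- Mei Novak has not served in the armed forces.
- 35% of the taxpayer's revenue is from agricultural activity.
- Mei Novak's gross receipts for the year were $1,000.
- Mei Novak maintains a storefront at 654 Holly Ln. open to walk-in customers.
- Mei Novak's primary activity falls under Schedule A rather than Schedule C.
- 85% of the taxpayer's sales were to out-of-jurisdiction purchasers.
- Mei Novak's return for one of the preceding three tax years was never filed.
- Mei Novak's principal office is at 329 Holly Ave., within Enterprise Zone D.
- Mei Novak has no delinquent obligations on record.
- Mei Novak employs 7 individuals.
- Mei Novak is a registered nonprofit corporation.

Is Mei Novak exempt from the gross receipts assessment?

(a) >40% out-of-jur. sales — met.
(b) in enterprise zone — met.
(i) ≤ 3 employees — not met.
(ii) ≥40% agricultural — fails.
(A) receipts ≤ $25,000 — satisfied.
(B) nonprofit — met.
(C) has storefront — satisfied.
(iii): T AND T AND T → true.
(c) = F OR F OR T = true.
(1) = T AND T AND T = true.
(i) Schedule C activity — not satisfied.
(ii) no delinquency — met.
(a): F OR T → true.
(b) returns current — not satisfied.
So (2) is not satisfied (T AND F).
So Overall is satisfied (T OR F).

Yes — exempt.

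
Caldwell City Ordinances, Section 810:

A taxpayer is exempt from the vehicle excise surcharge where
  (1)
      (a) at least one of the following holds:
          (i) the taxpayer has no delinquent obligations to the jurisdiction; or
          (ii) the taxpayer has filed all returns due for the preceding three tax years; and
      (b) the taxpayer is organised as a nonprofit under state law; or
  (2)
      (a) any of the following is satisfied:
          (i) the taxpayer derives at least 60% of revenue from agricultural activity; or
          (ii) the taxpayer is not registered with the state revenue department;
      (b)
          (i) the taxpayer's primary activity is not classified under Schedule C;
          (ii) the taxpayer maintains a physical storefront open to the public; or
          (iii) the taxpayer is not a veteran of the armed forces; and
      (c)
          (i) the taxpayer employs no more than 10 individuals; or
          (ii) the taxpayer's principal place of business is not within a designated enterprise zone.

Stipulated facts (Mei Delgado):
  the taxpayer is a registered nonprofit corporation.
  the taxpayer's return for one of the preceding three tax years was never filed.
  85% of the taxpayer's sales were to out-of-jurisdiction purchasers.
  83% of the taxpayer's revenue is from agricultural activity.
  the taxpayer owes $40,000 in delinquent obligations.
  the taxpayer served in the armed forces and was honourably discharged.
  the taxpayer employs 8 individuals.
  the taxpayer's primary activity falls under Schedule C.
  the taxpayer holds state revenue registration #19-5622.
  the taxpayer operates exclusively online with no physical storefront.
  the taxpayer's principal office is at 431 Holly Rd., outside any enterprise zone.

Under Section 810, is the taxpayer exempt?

(i) no delinquency — not met.
(ii) returns current — fails.
(a): F OR F → false.
(b) nonprofit — holds.
(1): F AND T → false.
(i) ≥60% agricultural — met.
(ii) not (state-registered) — not satisfied.
(a) = T OR F = true.
(i) not (Schedule C activity) — not satisfied.
(ii) has storefront — not met.
(iii) not (veteran) — fails.
(b): F OR F OR F → false.
(i) ≤ 10 employees — satisfied.
(ii) not (in enterprise zone) — holds.
(c): T OR T → true.
So (2) is not satisfied (T AND F AND T).
Overall: F OR F → false.

No — not exempt.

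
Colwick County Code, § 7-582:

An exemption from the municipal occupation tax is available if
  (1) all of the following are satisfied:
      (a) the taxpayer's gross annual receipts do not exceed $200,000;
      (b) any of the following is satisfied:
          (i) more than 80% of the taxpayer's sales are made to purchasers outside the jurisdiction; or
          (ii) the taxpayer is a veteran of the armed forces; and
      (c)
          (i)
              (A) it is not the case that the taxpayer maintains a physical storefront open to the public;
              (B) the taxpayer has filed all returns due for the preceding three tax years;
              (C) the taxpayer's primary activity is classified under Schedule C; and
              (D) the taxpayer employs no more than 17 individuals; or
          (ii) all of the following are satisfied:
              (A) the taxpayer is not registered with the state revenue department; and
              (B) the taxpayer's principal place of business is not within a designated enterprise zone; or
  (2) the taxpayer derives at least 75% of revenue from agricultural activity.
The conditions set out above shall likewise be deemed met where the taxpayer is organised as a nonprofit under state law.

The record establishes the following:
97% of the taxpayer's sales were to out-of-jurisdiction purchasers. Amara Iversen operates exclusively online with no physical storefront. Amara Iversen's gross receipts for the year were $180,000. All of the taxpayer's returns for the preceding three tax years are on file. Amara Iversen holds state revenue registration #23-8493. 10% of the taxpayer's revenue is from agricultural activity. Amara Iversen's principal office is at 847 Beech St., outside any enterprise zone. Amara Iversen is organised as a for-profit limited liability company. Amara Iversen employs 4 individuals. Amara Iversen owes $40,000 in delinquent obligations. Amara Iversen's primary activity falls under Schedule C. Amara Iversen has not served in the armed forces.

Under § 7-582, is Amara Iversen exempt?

(a) receipts ≤ $200,000 — holds.
(i) >80% out-of-jur. sales — satisfied.
(ii) veteran — not met.
(b): T OR F → true.
(A) not (has storefront) — met.
(B) returns current — satisfied.
(C) Schedule C activity — holds.
(D) ≤ 17 employees — holds.
So (i) is satisfied (T AND T AND T AND T).
(A) not (state-registered) — not satisfied.
(B) not (in enterprise zone) — holds.
(ii): F AND T → false.
(c): T OR F → true.
(1) = T AND T AND T = true.
(2) ≥75% agricultural — fails.
So Overall is satisfied (T OR F).
Exception (nonprofit) — not satisfied.
Result: main true OR exception false → true.

Yes — exempt.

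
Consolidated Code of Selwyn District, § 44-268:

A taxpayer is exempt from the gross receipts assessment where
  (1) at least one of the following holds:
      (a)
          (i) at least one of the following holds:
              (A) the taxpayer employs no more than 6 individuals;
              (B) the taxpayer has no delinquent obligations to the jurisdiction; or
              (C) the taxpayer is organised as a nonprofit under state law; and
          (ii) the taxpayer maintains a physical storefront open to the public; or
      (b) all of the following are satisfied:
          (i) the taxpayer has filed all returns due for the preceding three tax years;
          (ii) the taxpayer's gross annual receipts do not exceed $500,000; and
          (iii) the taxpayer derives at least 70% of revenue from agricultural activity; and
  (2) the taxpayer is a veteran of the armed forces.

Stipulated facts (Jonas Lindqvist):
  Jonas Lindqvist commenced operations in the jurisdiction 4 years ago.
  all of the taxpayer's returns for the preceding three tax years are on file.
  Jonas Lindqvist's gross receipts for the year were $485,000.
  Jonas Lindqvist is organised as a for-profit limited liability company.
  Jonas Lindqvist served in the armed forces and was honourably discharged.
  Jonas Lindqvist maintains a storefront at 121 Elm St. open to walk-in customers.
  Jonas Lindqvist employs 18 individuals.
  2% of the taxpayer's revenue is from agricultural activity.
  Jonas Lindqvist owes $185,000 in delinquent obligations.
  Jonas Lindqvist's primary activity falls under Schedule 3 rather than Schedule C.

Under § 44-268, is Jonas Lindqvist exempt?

(A) ≤ 6 employees — fails.
(B) no delinquency — fails.
(C) nonprofit — not met.
So (i) is not satisfied (F OR F OR F).
(ii) has storefront — satisfied.
(a): F AND T → false.
(i) returns current — holds.
(ii) receipts ≤ $500,000 — holds.
(iii) ≥70% agricultural — fails.
(b) = T AND T AND F = false.
(1) = F OR F = false.
(2) veteran — met.
Overall: F AND T → false.

No — not exempt.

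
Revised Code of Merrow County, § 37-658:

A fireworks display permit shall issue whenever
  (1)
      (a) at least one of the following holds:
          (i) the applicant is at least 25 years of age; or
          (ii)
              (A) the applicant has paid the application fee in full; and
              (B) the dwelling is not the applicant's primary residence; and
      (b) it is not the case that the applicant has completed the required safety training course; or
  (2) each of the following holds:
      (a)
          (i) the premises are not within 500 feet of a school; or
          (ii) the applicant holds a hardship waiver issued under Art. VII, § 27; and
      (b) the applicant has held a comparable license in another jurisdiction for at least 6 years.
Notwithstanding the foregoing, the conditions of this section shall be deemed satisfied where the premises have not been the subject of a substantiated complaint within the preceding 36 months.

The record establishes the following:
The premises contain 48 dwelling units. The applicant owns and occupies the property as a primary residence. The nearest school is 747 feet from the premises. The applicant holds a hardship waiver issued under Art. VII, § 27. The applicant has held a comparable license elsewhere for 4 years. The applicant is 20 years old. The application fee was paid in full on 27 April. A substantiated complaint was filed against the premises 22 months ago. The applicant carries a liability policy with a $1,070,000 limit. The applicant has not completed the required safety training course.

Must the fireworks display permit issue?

No — denied.

(i) age ≥ 25 — not met.
(A) fee paid — holds.
(B) not (primary residence) — not met.
So (ii) is not satisfied (T AND F).
(a): F OR F → false.
(b) not (safety training) — met.
(1): F AND T → false.
(i) ≥500 ft from school — holds.
(ii) hardship waiver — holds.
(a) = T OR T = true.
(b) prior license ≥ 6 yr — not met.
So (2) is not satisfied (T AND F).
So Overall is not satisfied (F OR F).
Exception (no complaint in 36 mo.) — not satisfied.
Result: main false OR exception false → false.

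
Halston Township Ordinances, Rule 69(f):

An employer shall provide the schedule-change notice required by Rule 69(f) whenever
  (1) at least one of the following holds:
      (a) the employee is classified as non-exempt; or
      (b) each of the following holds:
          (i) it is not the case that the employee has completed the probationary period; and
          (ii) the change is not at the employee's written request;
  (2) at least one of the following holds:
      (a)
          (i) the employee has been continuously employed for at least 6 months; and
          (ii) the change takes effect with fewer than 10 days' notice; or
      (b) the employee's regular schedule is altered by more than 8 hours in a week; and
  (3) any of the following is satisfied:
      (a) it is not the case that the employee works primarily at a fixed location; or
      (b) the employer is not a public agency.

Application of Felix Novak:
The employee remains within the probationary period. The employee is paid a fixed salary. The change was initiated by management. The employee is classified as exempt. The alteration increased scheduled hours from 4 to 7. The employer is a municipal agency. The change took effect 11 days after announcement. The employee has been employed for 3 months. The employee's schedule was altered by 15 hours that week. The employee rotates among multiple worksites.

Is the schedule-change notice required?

Yes — required.

(a) non-exempt — not satisfied.
(i) not (past probation) — satisfied.
(ii) not employee-requested — met.
(b): T AND T → true.
So (1) is satisfied (F OR T).
(i) tenure ≥ 6 mo. — not met.
(ii) < 10 days' notice — fails.
(a) = F AND F = false.
(b) schedule shift > 8h — satisfied.
(2) = F OR T = true.
(a) not (fixed location) — met.
(b) not (public agency) — not met.
(3) = T OR F = true.
Overall: T AND T AND T → true.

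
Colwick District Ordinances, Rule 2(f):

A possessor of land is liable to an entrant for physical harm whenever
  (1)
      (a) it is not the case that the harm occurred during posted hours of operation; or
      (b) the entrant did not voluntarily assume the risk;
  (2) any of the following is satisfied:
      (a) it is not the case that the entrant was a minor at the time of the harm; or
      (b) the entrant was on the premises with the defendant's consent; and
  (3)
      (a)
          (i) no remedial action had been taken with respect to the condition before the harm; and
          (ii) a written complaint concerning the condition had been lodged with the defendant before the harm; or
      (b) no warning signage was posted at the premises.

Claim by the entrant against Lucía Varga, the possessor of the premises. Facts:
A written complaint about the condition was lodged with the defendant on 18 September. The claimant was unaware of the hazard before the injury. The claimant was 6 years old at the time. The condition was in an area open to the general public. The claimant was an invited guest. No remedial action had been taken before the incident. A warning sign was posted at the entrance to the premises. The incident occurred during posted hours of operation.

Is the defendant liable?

Yes — liable.

(a) not (during posted hours) — fails.
(b) no assumed risk — satisfied.
So (1) is satisfied (F OR T).
(a) not (entrant a minor) — not satisfied.
(b) consent to enter — satisfied.
(2): F OR T → true.
(i) no remedial action — satisfied.
(ii) complaint lodged — holds.
So (a) is satisfied (T AND T).
(b) no signage posted — not met.
(3) = T OR F = true.
Overall: T AND T AND T → true.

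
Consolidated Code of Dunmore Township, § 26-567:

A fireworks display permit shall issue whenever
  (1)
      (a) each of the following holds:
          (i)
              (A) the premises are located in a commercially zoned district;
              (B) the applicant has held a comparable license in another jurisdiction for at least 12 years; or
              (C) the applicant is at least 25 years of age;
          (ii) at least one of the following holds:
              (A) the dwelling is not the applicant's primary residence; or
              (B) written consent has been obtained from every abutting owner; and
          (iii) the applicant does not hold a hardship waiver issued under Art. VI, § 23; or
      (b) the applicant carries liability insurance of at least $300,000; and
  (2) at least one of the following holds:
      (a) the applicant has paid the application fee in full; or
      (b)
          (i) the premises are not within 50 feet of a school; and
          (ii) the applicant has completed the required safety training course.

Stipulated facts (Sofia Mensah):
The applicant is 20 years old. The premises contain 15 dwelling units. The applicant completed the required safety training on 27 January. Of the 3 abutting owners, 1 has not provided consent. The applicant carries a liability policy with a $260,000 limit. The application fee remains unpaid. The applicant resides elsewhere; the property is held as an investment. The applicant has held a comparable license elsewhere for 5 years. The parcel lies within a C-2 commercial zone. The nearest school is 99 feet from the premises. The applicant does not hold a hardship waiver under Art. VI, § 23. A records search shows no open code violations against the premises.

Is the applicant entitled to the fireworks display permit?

Yes — granted.

(A) commercially zoned — met.
(B) prior license ≥ 12 yr — not met.
(C) age ≥ 25 — not satisfied.
(i) = T OR F OR F = true.
(A) not (primary residence) — satisfied.
(B) all abutters consent — not satisfied.
So (ii) is satisfied (T OR F).
(iii) not (hardship waiver) — met.
So (a) is satisfied (T AND T AND T).
(b) insurance ≥ $300,000 — not satisfied.
(1) = T OR F = true.
(a) fee paid — not met.
(i) ≥50 ft from school — holds.
(ii) safety training — met.
(b) = T AND T = true.
So (2) is satisfied (F OR T).
Overall = T AND T = true.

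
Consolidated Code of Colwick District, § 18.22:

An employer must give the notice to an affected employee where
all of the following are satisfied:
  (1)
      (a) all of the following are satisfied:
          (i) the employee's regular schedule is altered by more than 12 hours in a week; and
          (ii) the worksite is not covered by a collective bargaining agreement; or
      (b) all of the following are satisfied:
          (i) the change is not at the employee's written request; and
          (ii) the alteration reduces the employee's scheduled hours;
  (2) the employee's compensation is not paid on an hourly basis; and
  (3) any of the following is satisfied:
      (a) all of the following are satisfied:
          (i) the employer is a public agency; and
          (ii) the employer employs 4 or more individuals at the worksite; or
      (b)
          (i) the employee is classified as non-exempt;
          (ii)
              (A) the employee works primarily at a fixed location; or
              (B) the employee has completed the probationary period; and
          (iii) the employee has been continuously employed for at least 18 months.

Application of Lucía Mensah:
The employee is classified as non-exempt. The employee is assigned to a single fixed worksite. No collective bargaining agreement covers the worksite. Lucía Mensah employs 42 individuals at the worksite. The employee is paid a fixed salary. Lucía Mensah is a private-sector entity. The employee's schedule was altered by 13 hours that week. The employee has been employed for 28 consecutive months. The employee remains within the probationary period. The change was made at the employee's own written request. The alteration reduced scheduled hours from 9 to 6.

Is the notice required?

(i) schedule shift > 12h — met.
(ii) no CBA — holds.
So (a) is satisfied (T AND T).
(i) not employee-requested — not satisfied.
(ii) hours reduced — met.
(b): F AND T → false.
(1): T OR F → true.
(2) not (hourly-paid) — satisfied.
(i) public agency — fails.
(ii) ≥ 4 at site — holds.
So (a) is not satisfied (F AND T).
(i) non-exempt — met.
(A) fixed location — satisfied.
(B) past probation — fails.
(ii): T OR F → true.
(iii) tenure ≥ 18 mo. — met.
(b) = T AND T AND T = true.
So (3) is satisfied (F OR T).
Overall: T AND T AND T → true.

Yes — required.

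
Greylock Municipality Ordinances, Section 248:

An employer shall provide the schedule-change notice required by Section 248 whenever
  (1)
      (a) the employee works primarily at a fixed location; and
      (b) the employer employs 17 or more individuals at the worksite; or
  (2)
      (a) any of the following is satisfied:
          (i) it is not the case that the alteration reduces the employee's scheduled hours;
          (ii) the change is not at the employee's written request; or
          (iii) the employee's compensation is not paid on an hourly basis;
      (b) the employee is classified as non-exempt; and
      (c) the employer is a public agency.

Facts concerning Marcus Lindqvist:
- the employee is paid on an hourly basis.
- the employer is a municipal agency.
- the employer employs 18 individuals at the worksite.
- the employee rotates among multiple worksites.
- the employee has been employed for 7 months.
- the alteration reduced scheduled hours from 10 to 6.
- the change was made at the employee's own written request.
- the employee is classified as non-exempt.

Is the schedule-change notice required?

(a) fixed location — fails.
(b) ≥ 17 at site — met.
(1): F AND T → false.
(i) not (hours reduced) — fails.
(ii) not employee-requested — not satisfied.
(iii) not (hourly-paid) — fails.
(a) = F OR F OR F = false.
(b) non-exempt — holds.
(c) public agency — met.
(2) = F AND T AND T = false.
So Overall is not satisfied (F OR F).

No — not required.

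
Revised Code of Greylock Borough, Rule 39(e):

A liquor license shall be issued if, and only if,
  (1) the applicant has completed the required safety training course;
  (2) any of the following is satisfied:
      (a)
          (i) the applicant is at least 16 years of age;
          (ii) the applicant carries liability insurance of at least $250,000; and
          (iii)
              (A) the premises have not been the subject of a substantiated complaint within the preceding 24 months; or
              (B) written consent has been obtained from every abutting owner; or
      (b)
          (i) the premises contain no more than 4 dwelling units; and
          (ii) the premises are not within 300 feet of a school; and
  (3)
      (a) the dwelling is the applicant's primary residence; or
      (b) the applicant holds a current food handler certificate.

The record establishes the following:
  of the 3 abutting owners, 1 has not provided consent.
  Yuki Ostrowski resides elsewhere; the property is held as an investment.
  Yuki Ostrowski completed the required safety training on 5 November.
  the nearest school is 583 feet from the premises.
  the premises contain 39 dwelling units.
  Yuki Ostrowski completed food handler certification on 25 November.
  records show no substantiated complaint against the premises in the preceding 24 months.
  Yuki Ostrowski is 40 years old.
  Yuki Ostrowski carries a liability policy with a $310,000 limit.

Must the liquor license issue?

(1) safety training — holds.
(i) age ≥ 16 — holds.
(ii) insurance ≥ $250,000 — satisfied.
(A) no complaint in 24 mo. — satisfied.
(B) all abutters consent — not satisfied.
(iii) = T OR F = true.
So (a) is satisfied (T AND T AND T).
(i) ≤ 4 units — not satisfied.
(ii) ≥300 ft from school — met.
(b) = F AND T = false.
So (2) is satisfied (T OR F).
(a) primary residence — not satisfied.
(b) food handler cert. — satisfied.
(3): F OR T → true.
So Overall is satisfied (T AND T AND T).

Yes — granted.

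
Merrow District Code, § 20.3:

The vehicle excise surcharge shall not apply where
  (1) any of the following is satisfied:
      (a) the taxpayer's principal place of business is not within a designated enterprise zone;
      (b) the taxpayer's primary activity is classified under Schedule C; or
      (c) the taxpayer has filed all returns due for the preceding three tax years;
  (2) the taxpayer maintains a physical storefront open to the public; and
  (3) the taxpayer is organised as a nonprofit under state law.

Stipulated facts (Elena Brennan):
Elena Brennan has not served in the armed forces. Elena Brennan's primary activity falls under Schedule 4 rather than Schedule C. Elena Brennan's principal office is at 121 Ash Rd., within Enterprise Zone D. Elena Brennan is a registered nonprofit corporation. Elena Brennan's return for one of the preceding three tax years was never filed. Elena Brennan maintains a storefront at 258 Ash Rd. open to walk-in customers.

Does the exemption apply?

No — not exempt.

(a) not (in enterprise zone) — not met.
(b) Schedule C activity — not satisfied.
(c) returns current — fails.
So (1) is not satisfied (F OR F OR F).
(2) has storefront — holds.
(3) nonprofit — satisfied.
Overall: F AND T AND T → false.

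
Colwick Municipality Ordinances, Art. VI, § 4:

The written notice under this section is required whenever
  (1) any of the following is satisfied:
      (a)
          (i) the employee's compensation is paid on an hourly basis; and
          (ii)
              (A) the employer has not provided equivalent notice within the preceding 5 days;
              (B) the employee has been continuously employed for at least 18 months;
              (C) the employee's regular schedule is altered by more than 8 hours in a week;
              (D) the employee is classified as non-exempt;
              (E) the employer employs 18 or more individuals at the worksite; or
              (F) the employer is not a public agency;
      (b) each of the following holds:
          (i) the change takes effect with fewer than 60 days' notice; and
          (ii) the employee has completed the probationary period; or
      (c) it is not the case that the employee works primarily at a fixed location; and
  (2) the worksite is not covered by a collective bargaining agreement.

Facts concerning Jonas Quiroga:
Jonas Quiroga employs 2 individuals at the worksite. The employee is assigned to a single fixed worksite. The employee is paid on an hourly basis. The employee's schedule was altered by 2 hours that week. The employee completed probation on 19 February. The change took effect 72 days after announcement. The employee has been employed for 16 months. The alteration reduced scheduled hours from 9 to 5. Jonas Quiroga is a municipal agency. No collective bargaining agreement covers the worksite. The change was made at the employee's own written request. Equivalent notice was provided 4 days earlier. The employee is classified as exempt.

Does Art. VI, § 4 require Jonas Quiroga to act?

(i) hourly-paid — holds.
(A) no recent notice — not satisfied.
(B) tenure ≥ 18 mo. — not satisfied.
(C) schedule shift > 8h — fails.
(D) non-exempt — not satisfied.
(E) ≥ 18 at site — fails.
(F) not (public agency) — fails.
(ii): F OR F OR F OR F OR F OR F → false.
So (a) is not satisfied (T AND F).
(i) < 60 days' notice — fails.
(ii) past probation — met.
(b): F AND T → false.
(c) not (fixed location) — fails.
(1): F OR F OR F → false.
(2) no CBA — holds.
Overall = F AND T = false.

No — not required.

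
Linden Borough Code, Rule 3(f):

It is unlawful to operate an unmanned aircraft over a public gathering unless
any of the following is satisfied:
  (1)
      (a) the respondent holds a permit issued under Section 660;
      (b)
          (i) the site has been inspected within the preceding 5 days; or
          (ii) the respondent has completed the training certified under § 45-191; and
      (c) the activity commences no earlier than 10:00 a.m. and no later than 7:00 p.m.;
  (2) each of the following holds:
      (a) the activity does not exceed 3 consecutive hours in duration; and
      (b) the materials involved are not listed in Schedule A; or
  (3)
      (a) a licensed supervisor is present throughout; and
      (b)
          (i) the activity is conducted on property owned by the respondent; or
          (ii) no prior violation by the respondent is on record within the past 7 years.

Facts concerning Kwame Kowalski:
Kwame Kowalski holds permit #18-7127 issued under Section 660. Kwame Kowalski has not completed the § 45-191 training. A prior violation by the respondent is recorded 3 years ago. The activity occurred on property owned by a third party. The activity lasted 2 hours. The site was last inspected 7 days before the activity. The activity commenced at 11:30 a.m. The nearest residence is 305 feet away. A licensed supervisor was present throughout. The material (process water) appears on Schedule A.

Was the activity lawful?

(a) holds permit — satisfied.
(i) site inspected — fails.
(ii) training certified — not met.
So (b) is not satisfied (F OR F).
(c) start within hours — holds.
(1): T AND F AND T → false.
(a) ≤ 3 hrs duration — holds.
(b) not (Schedule A material) — not satisfied.
So (2) is not satisfied (T AND F).
(a) supervisor present — holds.
(i) own property — not satisfied.
(ii) no prior violation — fails.
(b) = F OR F = false.
(3) = T AND F = false.
Overall: F OR F OR F → false.

No — unlawful.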